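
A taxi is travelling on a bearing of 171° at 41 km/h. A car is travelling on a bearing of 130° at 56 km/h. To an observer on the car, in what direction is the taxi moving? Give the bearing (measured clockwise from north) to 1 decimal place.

263.0°

Taking east as x and north as y: taxi velocity = (6.414, -40.495) km/h; car velocity = (42.898, -35.996) km/h.
Velocity of taxi relative to car = (6.414, -40.495) − (42.898, -35.996) = (-36.485, -4.499) km/h.
Bearing = atan2(-36.48, -4.50) = 262.97° clockwise from north.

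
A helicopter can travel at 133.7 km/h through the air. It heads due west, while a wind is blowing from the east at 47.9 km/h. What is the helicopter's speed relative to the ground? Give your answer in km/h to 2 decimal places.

Taking east as x and north as y: velocity relative to the air = (-133.700, 0.000) km/h; the air relative to ground = (-47.900, 0.000) km/h.
Velocity relative to ground = (-133.700, 0.000) + (-47.900, 0.000) = (-181.600, 0.000) km/h.
Speed = |(-181.600, 0.000)| = 181.600 km/h.

181.60 km/h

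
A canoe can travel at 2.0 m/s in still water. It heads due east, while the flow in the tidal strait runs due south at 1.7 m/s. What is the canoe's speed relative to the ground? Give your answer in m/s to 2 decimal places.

2.62 m/s

Taking east as x and north as y: velocity relative to the water = (2.000, 0.000) m/s; the water relative to ground = (0.000, -1.700) m/s.
Velocity relative to ground = (2.000, 0.000) + (0.000, -1.700) = (2.000, -1.700) m/s.
Speed = |(2.000, -1.700)| = 2.625 m/s.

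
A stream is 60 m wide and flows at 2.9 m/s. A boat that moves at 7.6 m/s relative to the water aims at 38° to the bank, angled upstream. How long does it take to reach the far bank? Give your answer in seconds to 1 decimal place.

The component of the boat's velocity perpendicular to the bank is 7.6 × sin 38° = 4.679 m/s.
The current is parallel to the bank, so it does not affect the crossing time.
Time = 60 / 4.679 = 12.823 s.

12.8 s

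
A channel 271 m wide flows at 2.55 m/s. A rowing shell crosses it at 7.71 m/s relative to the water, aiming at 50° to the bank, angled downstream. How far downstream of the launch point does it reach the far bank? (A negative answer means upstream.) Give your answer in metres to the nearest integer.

344 m

Perpendicular speed = 5.906 m/s; crossing time = 271 / 5.906 = 45.884 s.
Net downstream speed = 7.506 m/s.
Drift = 7.506 × 45.884 = 344.400 m (downstream).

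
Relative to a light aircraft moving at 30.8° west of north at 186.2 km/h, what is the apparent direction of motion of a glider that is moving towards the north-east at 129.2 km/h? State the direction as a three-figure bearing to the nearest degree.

Taking east as x and north as y: glider velocity = (91.358, 91.358) km/h; light aircraft velocity = (-95.342, 159.938) km/h.
Velocity of glider relative to light aircraft = (91.358, 91.358) − (-95.342, 159.938) = (186.701, -68.580) km/h.
Bearing = atan2(186.70, -68.58) = 110.17° clockwise from north.

110°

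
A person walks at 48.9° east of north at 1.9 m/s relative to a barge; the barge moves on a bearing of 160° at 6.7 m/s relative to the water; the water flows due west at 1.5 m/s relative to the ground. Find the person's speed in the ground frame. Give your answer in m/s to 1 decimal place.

5.5 m/s

In east/north components (m/s): person relative to barge = (1.432, 1.249); barge relative to water = (2.292, -6.296); water relative to ground = (-1.500, 0.000).
Sum = (2.223, -5.047) m/s.
Speed = |(2.223, -5.047)| = 5.515 m/s.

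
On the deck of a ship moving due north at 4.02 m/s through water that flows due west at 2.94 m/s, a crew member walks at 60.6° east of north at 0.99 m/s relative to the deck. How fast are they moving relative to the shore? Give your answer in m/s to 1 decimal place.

In east/north components (m/s): crew member relative to ship = (0.863, 0.486); ship relative to water = (0.000, 4.020); water relative to ground = (-2.940, 0.000).
Sum = (-2.077, 4.506) m/s.
Speed = |(-2.077, 4.506)| = 4.962 m/s.

5.0 m/s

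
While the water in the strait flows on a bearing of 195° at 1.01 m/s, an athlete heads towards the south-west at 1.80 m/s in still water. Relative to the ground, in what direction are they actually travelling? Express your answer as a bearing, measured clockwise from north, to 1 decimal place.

214.3°

Taking east as x and north as y: velocity relative to the water = (-1.273, -1.273) m/s; the water relative to ground = (-0.261, -0.976) m/s.
Velocity relative to ground = (-1.273, -1.273) + (-0.261, -0.976) = (-1.534, -2.248) m/s.
Bearing = atan2(-1.53, -2.25) = 214.31° clockwise from north.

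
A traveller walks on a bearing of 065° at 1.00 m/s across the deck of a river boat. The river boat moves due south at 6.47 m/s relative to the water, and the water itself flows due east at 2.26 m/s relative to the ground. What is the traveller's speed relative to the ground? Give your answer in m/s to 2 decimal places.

6.83 m/s

In east/north components (m/s): traveller relative to river boat = (0.906, 0.423); river boat relative to water = (0.000, -6.470); water relative to ground = (2.260, 0.000).
Sum = (3.166, -6.047) m/s.
Speed = |(3.166, -6.047)| = 6.826 m/s.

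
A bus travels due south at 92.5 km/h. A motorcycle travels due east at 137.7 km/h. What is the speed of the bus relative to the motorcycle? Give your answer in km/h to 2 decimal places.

Taking east as x and north as y: bus velocity = (0.000, -92.500) km/h; motorcycle velocity = (137.700, 0.000) km/h.
Velocity of bus relative to motorcycle = (0.000, -92.500) − (137.700, 0.000) = (-137.700, -92.500) km/h.
Magnitude = |(-137.700, -92.500)| = 165.884 km/h.

165.88 km/h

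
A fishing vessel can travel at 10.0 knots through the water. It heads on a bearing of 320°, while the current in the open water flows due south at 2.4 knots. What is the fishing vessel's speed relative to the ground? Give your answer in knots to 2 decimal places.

8.31 knots

Taking east as x and north as y: velocity relative to the water = (-6.428, 7.660) knots; the water relative to ground = (0.000, -2.400) knots.
Velocity relative to ground = (-6.428, 7.660) + (0.000, -2.400) = (-6.428, 5.260) knots.
Speed = |(-6.428, 5.260)| = 8.306 knots.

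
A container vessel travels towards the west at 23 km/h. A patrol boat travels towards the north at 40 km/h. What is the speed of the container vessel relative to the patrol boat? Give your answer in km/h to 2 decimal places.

Taking east as x and north as y: container vessel velocity = (-23.000, 0.000) km/h; patrol boat velocity = (0.000, 40.000) km/h.
Velocity of container vessel relative to patrol boat = (-23.000, 0.000) − (0.000, 40.000) = (-23.000, -40.000) km/h.
Magnitude = |(-23.000, -40.000)| = 46.141 km/h.

46.14 km/h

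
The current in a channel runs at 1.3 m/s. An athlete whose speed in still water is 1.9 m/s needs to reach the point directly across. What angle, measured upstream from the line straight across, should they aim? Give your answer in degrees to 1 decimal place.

To cancel the current, the upstream component of the athlete's velocity must equal the flow: 1.9 sin θ = 1.3.
sin θ = 1.3 / 1.9 = 0.6842.
θ = arcsin(0.6842) = 43.174°.

43.2°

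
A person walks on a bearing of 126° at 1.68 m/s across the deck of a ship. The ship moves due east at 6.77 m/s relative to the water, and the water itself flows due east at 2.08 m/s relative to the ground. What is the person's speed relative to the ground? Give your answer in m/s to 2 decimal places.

10.26 m/s

In east/north components (m/s): person relative to ship = (1.359, -0.987); ship relative to water = (6.770, 0.000); water relative to ground = (2.080, 0.000).
Sum = (10.209, -0.987) m/s.
Speed = |(10.209, -0.987)| = 10.257 m/s.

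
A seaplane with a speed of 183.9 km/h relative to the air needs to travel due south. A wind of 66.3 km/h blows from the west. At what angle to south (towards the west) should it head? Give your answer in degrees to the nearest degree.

The wind pushes perpendicular to the desired track; the heading must have a component into the wind equal to 66.3 km/h: 183.9 sin θ = 66.3.
sin θ = 0.3605, so θ = 21.132°.

21°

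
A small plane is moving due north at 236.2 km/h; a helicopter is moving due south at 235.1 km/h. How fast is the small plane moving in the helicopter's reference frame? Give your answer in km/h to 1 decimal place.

471.3 km/h

Taking east as x and north as y: small plane velocity = (0.000, 236.200) km/h; helicopter velocity = (0.000, -235.100) km/h.
Velocity of small plane relative to helicopter = (0.000, 236.200) − (0.000, -235.100) = (0.000, 471.300) km/h.
Magnitude = |(0.000, 471.300)| = 471.300 km/h.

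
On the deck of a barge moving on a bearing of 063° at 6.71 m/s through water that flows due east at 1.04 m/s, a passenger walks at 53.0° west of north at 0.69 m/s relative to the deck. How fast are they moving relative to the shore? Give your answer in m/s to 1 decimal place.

In east/north components (m/s): passenger relative to barge = (-0.551, 0.415); barge relative to water = (5.979, 3.046); water relative to ground = (1.040, 0.000).
Sum = (6.468, 3.462) m/s.
Speed = |(6.468, 3.462)| = 7.336 m/s.

7.3 m/s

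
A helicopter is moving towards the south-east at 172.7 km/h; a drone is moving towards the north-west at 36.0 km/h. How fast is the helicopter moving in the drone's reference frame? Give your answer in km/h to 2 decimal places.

208.70 km/h

Taking east as x and north as y: helicopter velocity = (122.117, -122.117) km/h; drone velocity = (-25.456, 25.456) km/h.
Velocity of helicopter relative to drone = (122.117, -122.117) − (-25.456, 25.456) = (147.573, -147.573) km/h.
Magnitude = |(147.573, -147.573)| = 208.700 km/h.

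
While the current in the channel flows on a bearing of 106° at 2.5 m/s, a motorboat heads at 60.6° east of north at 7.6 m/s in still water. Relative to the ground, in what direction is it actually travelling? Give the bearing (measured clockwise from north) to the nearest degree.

071°

Taking east as x and north as y: velocity relative to the water = (6.621, 3.731) m/s; the water relative to ground = (2.403, -0.689) m/s.
Velocity relative to ground = (6.621, 3.731) + (2.403, -0.689) = (9.024, 3.042) m/s.
Bearing = atan2(9.02, 3.04) = 71.37° clockwise from north.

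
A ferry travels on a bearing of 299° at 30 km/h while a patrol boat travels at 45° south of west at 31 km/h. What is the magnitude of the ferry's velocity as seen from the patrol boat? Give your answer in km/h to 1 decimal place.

Taking east as x and north as y: ferry velocity = (-26.239, 14.544) km/h; patrol boat velocity = (-21.920, -21.920) km/h.
Velocity of ferry relative to patrol boat = (-26.239, 14.544) − (-21.920, -21.920) = (-4.318, 36.465) km/h.
Magnitude = |(-4.318, 36.465)| = 36.719 km/h.

36.7 km/h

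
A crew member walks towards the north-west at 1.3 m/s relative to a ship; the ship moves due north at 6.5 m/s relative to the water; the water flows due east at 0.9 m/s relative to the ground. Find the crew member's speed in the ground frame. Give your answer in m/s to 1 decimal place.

7.4 m/s

In east/north components (m/s): crew member relative to ship = (-0.919, 0.919); ship relative to water = (0.000, 6.500); water relative to ground = (0.900, 0.000).
Sum = (-0.019, 7.419) m/s.
Speed = |(-0.019, 7.419)| = 7.419 m/s.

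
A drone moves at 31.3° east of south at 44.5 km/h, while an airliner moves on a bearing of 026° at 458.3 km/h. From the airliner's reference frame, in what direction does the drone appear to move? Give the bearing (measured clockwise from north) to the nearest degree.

Taking east as x and north as y: drone velocity = (23.119, -38.023) km/h; airliner velocity = (200.905, 411.917) km/h.
Velocity of drone relative to airliner = (23.119, -38.023) − (200.905, 411.917) = (-177.787, -449.941) km/h.
Bearing = atan2(-177.79, -449.94) = 201.56° clockwise from north.

202°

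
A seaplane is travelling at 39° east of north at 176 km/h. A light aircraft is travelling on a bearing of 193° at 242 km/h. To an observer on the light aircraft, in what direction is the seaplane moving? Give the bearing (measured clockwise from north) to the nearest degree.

024°

Taking east as x and north as y: seaplane velocity = (110.760, 136.778) km/h; light aircraft velocity = (-54.438, -235.798) km/h.
Velocity of seaplane relative to light aircraft = (110.760, 136.778) − (-54.438, -235.798) = (165.199, 372.575) km/h.
Bearing = atan2(165.20, 372.58) = 23.91° clockwise from north.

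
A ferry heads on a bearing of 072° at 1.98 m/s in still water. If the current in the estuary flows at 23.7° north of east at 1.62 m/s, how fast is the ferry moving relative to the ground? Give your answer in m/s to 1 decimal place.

3.6 m/s

Taking east as x and north as y: velocity relative to the water = (1.883, 0.612) m/s; the water relative to ground = (1.483, 0.651) m/s.
Velocity relative to ground = (1.883, 0.612) + (1.483, 0.651) = (3.366, 1.263) m/s.
Speed = |(3.366, 1.263)| = 3.596 m/s.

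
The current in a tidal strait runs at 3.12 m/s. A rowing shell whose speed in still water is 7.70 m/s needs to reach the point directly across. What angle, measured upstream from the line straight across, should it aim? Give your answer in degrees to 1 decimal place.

To cancel the current, the upstream component of the rowing shell's velocity must equal the flow: 7.70 sin θ = 3.12.
sin θ = 3.12 / 7.70 = 0.4052.
θ = arcsin(0.4052) = 23.903°.

23.9°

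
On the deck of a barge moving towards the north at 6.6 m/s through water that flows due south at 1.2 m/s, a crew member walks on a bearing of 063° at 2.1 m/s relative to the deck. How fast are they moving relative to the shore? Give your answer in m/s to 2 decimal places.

In east/north components (m/s): crew member relative to barge = (1.871, 0.953); barge relative to water = (0.000, 6.600); water relative to ground = (0.000, -1.200).
Sum = (1.871, 6.353) m/s.
Speed = |(1.871, 6.353)| = 6.623 m/s.

6.62 m/s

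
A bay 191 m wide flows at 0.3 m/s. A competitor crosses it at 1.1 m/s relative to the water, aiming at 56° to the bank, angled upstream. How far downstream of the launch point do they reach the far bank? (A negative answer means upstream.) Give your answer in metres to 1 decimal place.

Perpendicular speed = 0.912 m/s; crossing time = 191 / 0.912 = 209.443 s.
Net downstream speed = -0.315 m/s.
Drift = -0.315 × 209.443 = -65.998 m (upstream).

-66.0 m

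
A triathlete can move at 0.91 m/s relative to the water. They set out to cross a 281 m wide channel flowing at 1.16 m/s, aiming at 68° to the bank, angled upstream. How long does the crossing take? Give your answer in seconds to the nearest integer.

333 s

The component of the triathlete's velocity perpendicular to the bank is 0.91 × sin 68° = 0.844 m/s.
The current is parallel to the bank, so it does not affect the crossing time.
Time = 281 / 0.844 = 333.042 s.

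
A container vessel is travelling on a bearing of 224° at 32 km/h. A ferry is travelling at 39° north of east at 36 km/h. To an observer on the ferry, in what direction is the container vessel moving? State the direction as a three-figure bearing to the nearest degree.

228°

Taking east as x and north as y: container vessel velocity = (-22.229, -23.019) km/h; ferry velocity = (27.977, 22.656) km/h.
Velocity of container vessel relative to ferry = (-22.229, -23.019) − (27.977, 22.656) = (-50.206, -45.674) km/h.
Bearing = atan2(-50.21, -45.67) = 227.71° clockwise from north.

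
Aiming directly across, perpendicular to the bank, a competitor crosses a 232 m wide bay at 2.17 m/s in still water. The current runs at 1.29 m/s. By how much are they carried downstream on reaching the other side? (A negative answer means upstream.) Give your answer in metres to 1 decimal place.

Perpendicular speed = 2.170 m/s; crossing time = 232 / 2.170 = 106.912 s.
Net downstream speed = 1.290 m/s.
Drift = 1.290 × 106.912 = 137.917 m (downstream).

137.9 m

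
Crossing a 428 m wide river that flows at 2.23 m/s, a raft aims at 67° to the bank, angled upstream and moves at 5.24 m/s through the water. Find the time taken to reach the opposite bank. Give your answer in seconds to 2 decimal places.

88.73 s

The component of the raft's velocity perpendicular to the bank is 5.24 × sin 67° = 4.823 m/s.
The current is parallel to the bank, so it does not affect the crossing time.
Time = 428 / 4.823 = 88.733 s.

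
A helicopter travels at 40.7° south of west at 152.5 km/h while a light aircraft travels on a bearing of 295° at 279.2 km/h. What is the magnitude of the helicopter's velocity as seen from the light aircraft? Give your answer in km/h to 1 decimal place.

Taking east as x and north as y: helicopter velocity = (-115.615, -99.445) km/h; light aircraft velocity = (-253.041, 117.995) km/h.
Velocity of helicopter relative to light aircraft = (-115.615, -99.445) − (-253.041, 117.995) = (137.426, -217.440) km/h.
Magnitude = |(137.426, -217.440)| = 257.227 km/h.

257.2 km/h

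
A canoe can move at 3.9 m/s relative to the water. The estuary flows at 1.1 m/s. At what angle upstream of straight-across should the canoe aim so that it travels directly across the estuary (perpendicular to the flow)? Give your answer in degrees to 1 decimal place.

To cancel the current, the upstream component of the canoe's velocity must equal the flow: 3.9 sin θ = 1.1.
sin θ = 1.1 / 3.9 = 0.2821.
θ = arcsin(0.2821) = 16.383°.

16.4°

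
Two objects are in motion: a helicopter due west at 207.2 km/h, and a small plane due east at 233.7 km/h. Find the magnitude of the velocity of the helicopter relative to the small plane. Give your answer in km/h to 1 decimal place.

440.9 km/h

Taking east as x and north as y: helicopter velocity = (-207.200, 0.000) km/h; small plane velocity = (233.700, 0.000) km/h.
Velocity of helicopter relative to small plane = (-207.200, 0.000) − (233.700, 0.000) = (-440.900, 0.000) km/h.
Magnitude = |(-440.900, 0.000)| = 440.900 km/h.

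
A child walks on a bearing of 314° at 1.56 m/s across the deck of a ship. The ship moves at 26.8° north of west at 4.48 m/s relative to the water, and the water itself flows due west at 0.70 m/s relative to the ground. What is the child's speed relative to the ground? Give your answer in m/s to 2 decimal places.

6.60 m/s

In east/north components (m/s): child relative to ship = (-1.122, 1.084); ship relative to water = (-3.999, 2.020); water relative to ground = (-0.700, 0.000).
Sum = (-5.821, 3.104) m/s.
Speed = |(-5.821, 3.104)| = 6.597 m/s.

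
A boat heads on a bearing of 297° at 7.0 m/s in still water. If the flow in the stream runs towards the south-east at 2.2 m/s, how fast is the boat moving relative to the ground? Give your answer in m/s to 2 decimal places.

4.95 m/s

Taking east as x and north as y: velocity relative to the water = (-6.237, 3.178) m/s; the water relative to ground = (1.556, -1.556) m/s.
Velocity relative to ground = (-6.237, 3.178) + (1.556, -1.556) = (-4.681, 1.622) m/s.
Speed = |(-4.681, 1.622)| = 4.955 m/s.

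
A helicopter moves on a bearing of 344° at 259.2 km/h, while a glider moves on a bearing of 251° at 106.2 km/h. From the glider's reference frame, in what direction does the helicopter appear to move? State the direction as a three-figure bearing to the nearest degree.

Taking east as x and north as y: helicopter velocity = (-71.445, 249.159) km/h; glider velocity = (-100.414, -34.575) km/h.
Velocity of helicopter relative to glider = (-71.445, 249.159) − (-100.414, -34.575) = (28.969, 283.734) km/h.
Bearing = atan2(28.97, 283.73) = 5.83° clockwise from north.

006°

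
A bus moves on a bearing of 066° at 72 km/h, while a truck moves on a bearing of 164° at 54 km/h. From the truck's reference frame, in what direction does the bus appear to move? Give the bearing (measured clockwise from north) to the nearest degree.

Taking east as x and north as y: bus velocity = (65.775, 29.285) km/h; truck velocity = (14.884, -51.908) km/h.
Velocity of bus relative to truck = (65.775, 29.285) − (14.884, -51.908) = (50.891, 81.193) km/h.
Bearing = atan2(50.89, 81.19) = 32.08° clockwise from north.

032°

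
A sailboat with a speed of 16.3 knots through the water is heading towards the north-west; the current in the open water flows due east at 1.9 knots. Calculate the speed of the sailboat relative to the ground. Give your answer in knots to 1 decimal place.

15.0 knots

Taking east as x and north as y: velocity relative to the water = (-11.526, 11.526) knots; the water relative to ground = (1.900, 0.000) knots.
Velocity relative to ground = (-11.526, 11.526) + (1.900, 0.000) = (-9.626, 11.526) knots.
Speed = |(-9.626, 11.526)| = 15.017 knots.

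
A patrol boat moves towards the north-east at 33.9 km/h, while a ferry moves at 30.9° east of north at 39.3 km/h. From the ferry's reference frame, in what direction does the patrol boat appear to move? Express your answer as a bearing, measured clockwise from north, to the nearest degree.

Taking east as x and north as y: patrol boat velocity = (23.971, 23.971) km/h; ferry velocity = (20.182, 33.722) km/h.
Velocity of patrol boat relative to ferry = (23.971, 23.971) − (20.182, 33.722) = (3.789, -9.751) km/h.
Bearing = atan2(3.79, -9.75) = 158.77° clockwise from north.

159°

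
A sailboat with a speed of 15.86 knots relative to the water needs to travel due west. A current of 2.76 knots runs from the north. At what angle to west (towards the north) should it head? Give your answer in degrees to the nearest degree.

The current pushes perpendicular to the desired track; the heading must have a component into the current equal to 2.76 knots: 15.86 sin θ = 2.76.
sin θ = 0.1740, so θ = 10.022°.

10°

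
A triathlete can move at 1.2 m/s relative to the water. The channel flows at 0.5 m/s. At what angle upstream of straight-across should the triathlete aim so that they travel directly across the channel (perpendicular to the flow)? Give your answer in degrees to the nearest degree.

To cancel the current, the upstream component of the triathlete's velocity must equal the flow: 1.2 sin θ = 0.5.
sin θ = 0.5 / 1.2 = 0.4167.
θ = arcsin(0.4167) = 24.624°.

25°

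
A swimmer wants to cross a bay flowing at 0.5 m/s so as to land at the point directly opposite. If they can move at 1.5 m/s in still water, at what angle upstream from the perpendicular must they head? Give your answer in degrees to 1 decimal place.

To cancel the current, the upstream component of the swimmer's velocity must equal the flow: 1.5 sin θ = 0.5.
sin θ = 0.5 / 1.5 = 0.3333.
θ = arcsin(0.3333) = 19.471°.

19.5°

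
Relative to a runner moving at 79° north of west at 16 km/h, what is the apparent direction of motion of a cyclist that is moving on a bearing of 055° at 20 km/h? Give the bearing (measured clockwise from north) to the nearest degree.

102°

Taking east as x and north as y: cyclist velocity = (16.383, 11.472) km/h; runner velocity = (-3.053, 15.706) km/h.
Velocity of cyclist relative to runner = (16.383, 11.472) − (-3.053, 15.706) = (19.436, -4.235) km/h.
Bearing = atan2(19.44, -4.23) = 102.29° clockwise from north.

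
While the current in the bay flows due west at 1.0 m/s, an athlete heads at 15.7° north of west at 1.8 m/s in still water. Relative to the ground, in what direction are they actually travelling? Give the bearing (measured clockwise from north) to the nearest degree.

280°

Taking east as x and north as y: velocity relative to the water = (-1.733, 0.487) m/s; the water relative to ground = (-1.000, 0.000) m/s.
Velocity relative to ground = (-1.733, 0.487) + (-1.000, 0.000) = (-2.733, 0.487) m/s.
Bearing = atan2(-2.73, 0.49) = 280.11° clockwise from north.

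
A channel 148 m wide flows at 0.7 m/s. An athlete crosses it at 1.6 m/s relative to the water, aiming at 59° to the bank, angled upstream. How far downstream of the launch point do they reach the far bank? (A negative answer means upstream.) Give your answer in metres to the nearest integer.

Perpendicular speed = 1.371 m/s; crossing time = 148 / 1.371 = 107.914 s.
Net downstream speed = -0.124 m/s.
Drift = -0.124 × 107.914 = -13.388 m (upstream).

-13 m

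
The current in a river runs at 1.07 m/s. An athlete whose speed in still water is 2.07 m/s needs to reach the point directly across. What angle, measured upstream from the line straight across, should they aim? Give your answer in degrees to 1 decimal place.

To cancel the current, the upstream component of the athlete's velocity must equal the flow: 2.07 sin θ = 1.07.
sin θ = 1.07 / 2.07 = 0.5169.
θ = arcsin(0.5169) = 31.125°.

31.1°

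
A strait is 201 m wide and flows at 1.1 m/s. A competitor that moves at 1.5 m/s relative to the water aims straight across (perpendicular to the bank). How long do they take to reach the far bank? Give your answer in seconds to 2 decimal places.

134.00 s

The component of the competitor's velocity perpendicular to the bank is 1.5 m/s.
Only the cross-stream component determines the crossing time; the current contributes nothing perpendicular to the bank.
Time = 201 / 1.500 = 134.000 s.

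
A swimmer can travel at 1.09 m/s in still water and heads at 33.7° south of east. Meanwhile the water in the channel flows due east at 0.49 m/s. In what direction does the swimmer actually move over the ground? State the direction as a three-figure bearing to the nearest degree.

113°

Taking east as x and north as y: velocity relative to the water = (0.907, -0.605) m/s; the water relative to ground = (0.490, 0.000) m/s.
Velocity relative to ground = (0.907, -0.605) + (0.490, 0.000) = (1.397, -0.605) m/s.
Bearing = atan2(1.40, -0.60) = 113.41° clockwise from north.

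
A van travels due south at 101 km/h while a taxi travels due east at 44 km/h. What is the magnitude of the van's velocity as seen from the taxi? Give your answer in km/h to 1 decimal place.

110.2 km/h

Taking east as x and north as y: van velocity = (0.000, -101.000) km/h; taxi velocity = (44.000, 0.000) km/h.
Velocity of van relative to taxi = (0.000, -101.000) − (44.000, 0.000) = (-44.000, -101.000) km/h.
Magnitude = |(-44.000, -101.000)| = 110.168 km/h.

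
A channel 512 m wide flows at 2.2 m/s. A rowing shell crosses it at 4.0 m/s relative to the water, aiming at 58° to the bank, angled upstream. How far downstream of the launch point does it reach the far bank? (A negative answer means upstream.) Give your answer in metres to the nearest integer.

Perpendicular speed = 3.392 m/s; crossing time = 512 / 3.392 = 150.935 s.
Net downstream speed = 0.080 m/s.
Drift = 0.080 × 150.935 = 12.124 m (downstream).

12 m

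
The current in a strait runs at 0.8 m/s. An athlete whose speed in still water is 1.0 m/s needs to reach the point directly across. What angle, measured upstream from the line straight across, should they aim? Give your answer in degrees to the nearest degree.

To cancel the current, the upstream component of the athlete's velocity must equal the flow: 1.0 sin θ = 0.8.
sin θ = 0.8 / 1.0 = 0.8000.
θ = arcsin(0.8000) = 53.130°.

53°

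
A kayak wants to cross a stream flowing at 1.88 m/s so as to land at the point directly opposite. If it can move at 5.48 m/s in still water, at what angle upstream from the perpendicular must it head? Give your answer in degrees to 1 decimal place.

To cancel the current, the upstream component of the kayak's velocity must equal the flow: 5.48 sin θ = 1.88.
sin θ = 1.88 / 5.48 = 0.3431.
θ = arcsin(0.3431) = 20.064°.

20.1°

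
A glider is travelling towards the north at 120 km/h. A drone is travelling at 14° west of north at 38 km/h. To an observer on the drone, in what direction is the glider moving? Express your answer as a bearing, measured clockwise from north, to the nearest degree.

Taking east as x and north as y: glider velocity = (0.000, 120.000) km/h; drone velocity = (-9.193, 36.871) km/h.
Velocity of glider relative to drone = (0.000, 120.000) − (-9.193, 36.871) = (9.193, 83.129) km/h.
Bearing = atan2(9.19, 83.13) = 6.31° clockwise from north.

006°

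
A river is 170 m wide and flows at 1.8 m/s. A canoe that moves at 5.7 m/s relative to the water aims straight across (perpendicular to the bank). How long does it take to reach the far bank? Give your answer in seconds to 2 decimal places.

29.82 s

The component of the canoe's velocity perpendicular to the bank is 5.7 m/s.
The flow acts along the bank and has no component across it.
Time = 170 / 5.700 = 29.825 s.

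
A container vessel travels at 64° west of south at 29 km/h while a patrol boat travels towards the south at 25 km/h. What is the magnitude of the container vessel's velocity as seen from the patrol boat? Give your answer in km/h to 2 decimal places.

28.82 km/h

Taking east as x and north as y: container vessel velocity = (-26.065, -12.713) km/h; patrol boat velocity = (0.000, -25.000) km/h.
Velocity of container vessel relative to patrol boat = (-26.065, -12.713) − (0.000, -25.000) = (-26.065, 12.287) km/h.
Magnitude = |(-26.065, 12.287)| = 28.816 km/h.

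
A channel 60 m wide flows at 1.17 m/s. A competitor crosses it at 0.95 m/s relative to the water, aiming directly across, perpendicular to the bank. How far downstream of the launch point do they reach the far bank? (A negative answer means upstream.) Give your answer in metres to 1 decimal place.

73.9 m

Perpendicular speed = 0.950 m/s; crossing time = 60 / 0.950 = 63.158 s.
Net downstream speed = 1.170 m/s.
Drift = 1.170 × 63.158 = 73.895 m (downstream).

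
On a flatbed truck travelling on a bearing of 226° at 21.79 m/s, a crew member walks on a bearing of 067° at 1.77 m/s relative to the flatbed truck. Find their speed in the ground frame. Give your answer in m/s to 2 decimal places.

20.15 m/s

Taking east as x and north as y: flatbed truck velocity = (-15.674, -15.137) m/s; crew member velocity relative to flatbed truck = (1.629, 0.692) m/s.
Velocity relative to ground = (-15.674, -15.137) + (1.629, 0.692) = (-14.045, -14.445) m/s.
Speed = |(-14.045, -14.445)| = 20.148 m/s.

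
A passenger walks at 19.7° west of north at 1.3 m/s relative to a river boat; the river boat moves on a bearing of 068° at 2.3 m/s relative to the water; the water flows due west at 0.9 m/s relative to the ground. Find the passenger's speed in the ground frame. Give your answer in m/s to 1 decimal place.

2.2 m/s

In east/north components (m/s): passenger relative to river boat = (-0.438, 1.224); river boat relative to water = (2.133, 0.862); water relative to ground = (-0.900, 0.000).
Sum = (0.794, 2.086) m/s.
Speed = |(0.794, 2.086)| = 2.232 m/s.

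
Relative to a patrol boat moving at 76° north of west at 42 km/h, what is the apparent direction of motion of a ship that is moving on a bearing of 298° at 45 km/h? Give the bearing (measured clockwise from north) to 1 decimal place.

236.4°

Taking east as x and north as y: ship velocity = (-39.733, 21.126) km/h; patrol boat velocity = (-10.161, 40.752) km/h.
Velocity of ship relative to patrol boat = (-39.733, 21.126) − (-10.161, 40.752) = (-29.572, -19.626) km/h.
Bearing = atan2(-29.57, -19.63) = 236.43° clockwise from north.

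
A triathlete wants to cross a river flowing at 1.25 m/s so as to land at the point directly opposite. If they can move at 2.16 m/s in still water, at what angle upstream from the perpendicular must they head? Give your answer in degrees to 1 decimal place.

35.4°

To cancel the current, the upstream component of the triathlete's velocity must equal the flow: 2.16 sin θ = 1.25.
sin θ = 1.25 / 2.16 = 0.5787.
θ = arcsin(0.5787) = 35.359°.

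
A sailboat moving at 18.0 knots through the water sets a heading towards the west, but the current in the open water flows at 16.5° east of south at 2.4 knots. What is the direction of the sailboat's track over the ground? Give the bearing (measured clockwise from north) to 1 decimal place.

262.4°

Taking east as x and north as y: velocity relative to the water = (-18.000, 0.000) knots; the water relative to ground = (0.682, -2.301) knots.
Velocity relative to ground = (-18.000, 0.000) + (0.682, -2.301) = (-17.318, -2.301) knots.
Bearing = atan2(-17.32, -2.30) = 262.43° clockwise from north.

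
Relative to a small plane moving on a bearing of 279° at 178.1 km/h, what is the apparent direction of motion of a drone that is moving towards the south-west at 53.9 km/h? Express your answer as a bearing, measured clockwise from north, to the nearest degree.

116°

Taking east as x and north as y: drone velocity = (-38.113, -38.113) km/h; small plane velocity = (-175.907, 27.861) km/h.
Velocity of drone relative to small plane = (-38.113, -38.113) − (-175.907, 27.861) = (137.794, -65.974) km/h.
Bearing = atan2(137.79, -65.97) = 115.58° clockwise from north.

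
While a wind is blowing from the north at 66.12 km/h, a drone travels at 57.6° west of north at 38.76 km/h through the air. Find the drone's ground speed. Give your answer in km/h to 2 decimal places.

55.93 km/h

Taking east as x and north as y: velocity relative to the air = (-32.726, 20.769) km/h; the air relative to ground = (0.000, -66.120) km/h.
Velocity relative to ground = (-32.726, 20.769) + (0.000, -66.120) = (-32.726, -45.351) km/h.
Speed = |(-32.726, -45.351)| = 55.926 km/h.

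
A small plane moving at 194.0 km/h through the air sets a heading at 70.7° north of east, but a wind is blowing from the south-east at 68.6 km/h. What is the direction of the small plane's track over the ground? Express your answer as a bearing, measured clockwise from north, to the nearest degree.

004°

Taking east as x and north as y: velocity relative to the air = (64.120, 183.097) km/h; the air relative to ground = (-48.508, 48.508) km/h.
Velocity relative to ground = (64.120, 183.097) + (-48.508, 48.508) = (15.612, 231.605) km/h.
Bearing = atan2(15.61, 231.60) = 3.86° clockwise from north.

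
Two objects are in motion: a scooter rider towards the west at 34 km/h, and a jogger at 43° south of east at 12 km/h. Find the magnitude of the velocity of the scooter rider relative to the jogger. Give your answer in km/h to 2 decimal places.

43.55 km/h

Taking east as x and north as y: scooter rider velocity = (-34.000, 0.000) km/h; jogger velocity = (8.776, -8.184) km/h.
Velocity of scooter rider relative to jogger = (-34.000, 0.000) − (8.776, -8.184) = (-42.776, 8.184) km/h.
Magnitude = |(-42.776, 8.184)| = 43.552 km/h.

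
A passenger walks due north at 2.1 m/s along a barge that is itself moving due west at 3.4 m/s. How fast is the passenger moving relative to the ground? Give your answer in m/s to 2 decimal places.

4.00 m/s

Taking east as x and north as y: barge velocity = (-3.400, 0.000) m/s; passenger velocity relative to barge = (0.000, 2.100) m/s.
Velocity relative to ground = (-3.400, 0.000) + (0.000, 2.100) = (-3.400, 2.100) m/s.
Speed = |(-3.400, 2.100)| = 3.996 m/s.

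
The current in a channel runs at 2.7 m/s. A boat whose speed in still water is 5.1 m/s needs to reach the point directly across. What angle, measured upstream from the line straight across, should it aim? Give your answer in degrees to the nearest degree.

32°

To cancel the current, the upstream component of the boat's velocity must equal the flow: 5.1 sin θ = 2.7.
sin θ = 2.7 / 5.1 = 0.5294.
θ = arcsin(0.5294) = 31.966°.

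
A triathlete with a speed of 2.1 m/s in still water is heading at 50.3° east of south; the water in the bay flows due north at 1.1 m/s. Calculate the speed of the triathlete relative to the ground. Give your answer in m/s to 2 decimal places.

1.63 m/s

Taking east as x and north as y: velocity relative to the water = (1.616, -1.341) m/s; the water relative to ground = (0.000, 1.100) m/s.
Velocity relative to ground = (1.616, -1.341) + (0.000, 1.100) = (1.616, -0.241) m/s.
Speed = |(1.616, -0.241)| = 1.634 m/s.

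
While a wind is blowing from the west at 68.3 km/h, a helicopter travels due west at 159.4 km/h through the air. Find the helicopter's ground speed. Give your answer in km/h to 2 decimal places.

91.10 km/h

Taking east as x and north as y: velocity relative to the air = (-159.400, 0.000) km/h; the air relative to ground = (68.300, 0.000) km/h.
Velocity relative to ground = (-159.400, 0.000) + (68.300, 0.000) = (-91.100, 0.000) km/h.
Speed = |(-91.100, 0.000)| = 91.100 km/h.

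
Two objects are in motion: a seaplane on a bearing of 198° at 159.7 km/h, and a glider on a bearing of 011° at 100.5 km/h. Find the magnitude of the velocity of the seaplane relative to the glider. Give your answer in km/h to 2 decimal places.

259.74 km/h

Taking east as x and north as y: seaplane velocity = (-49.350, -151.884) km/h; glider velocity = (19.176, 98.654) km/h.
Velocity of seaplane relative to glider = (-49.350, -151.884) − (19.176, 98.654) = (-68.526, -250.537) km/h.
Magnitude = |(-68.526, -250.537)| = 259.740 km/h.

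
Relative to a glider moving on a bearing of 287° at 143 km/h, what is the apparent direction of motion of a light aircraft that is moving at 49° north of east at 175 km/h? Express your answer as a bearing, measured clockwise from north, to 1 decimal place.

070.3°

Taking east as x and north as y: light aircraft velocity = (114.810, 132.074) km/h; glider velocity = (-136.752, 41.809) km/h.
Velocity of light aircraft relative to glider = (114.810, 132.074) − (-136.752, 41.809) = (251.562, 90.265) km/h.
Bearing = atan2(251.56, 90.27) = 70.26° clockwise from north.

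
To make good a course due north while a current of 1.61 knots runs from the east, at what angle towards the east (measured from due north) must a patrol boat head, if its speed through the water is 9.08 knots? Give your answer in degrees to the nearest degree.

10°

The current pushes perpendicular to the desired track; the heading must have a component into the current equal to 1.61 knots: 9.08 sin θ = 1.61.
sin θ = 0.1773, so θ = 10.213°.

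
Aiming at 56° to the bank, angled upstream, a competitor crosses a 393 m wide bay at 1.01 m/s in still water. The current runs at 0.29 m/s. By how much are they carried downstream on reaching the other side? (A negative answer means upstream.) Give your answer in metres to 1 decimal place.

-129.0 m

Perpendicular speed = 0.837 m/s; crossing time = 393 / 0.837 = 469.350 s.
Net downstream speed = -0.275 m/s.
Drift = -0.275 × 469.350 = -128.970 m (upstream).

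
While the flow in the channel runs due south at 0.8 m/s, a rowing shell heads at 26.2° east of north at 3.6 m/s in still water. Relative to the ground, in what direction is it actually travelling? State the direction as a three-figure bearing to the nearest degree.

033°

Taking east as x and north as y: velocity relative to the water = (1.589, 3.230) m/s; the water relative to ground = (0.000, -0.800) m/s.
Velocity relative to ground = (1.589, 3.230) + (0.000, -0.800) = (1.589, 2.430) m/s.
Bearing = atan2(1.59, 2.43) = 33.19° clockwise from north.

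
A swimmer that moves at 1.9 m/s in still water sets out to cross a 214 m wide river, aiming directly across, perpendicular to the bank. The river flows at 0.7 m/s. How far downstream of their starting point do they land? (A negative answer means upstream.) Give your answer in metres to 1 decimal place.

Perpendicular speed = 1.900 m/s; crossing time = 214 / 1.900 = 112.632 s.
Net downstream speed = 0.700 m/s.
Drift = 0.700 × 112.632 = 78.842 m (downstream).

78.8 m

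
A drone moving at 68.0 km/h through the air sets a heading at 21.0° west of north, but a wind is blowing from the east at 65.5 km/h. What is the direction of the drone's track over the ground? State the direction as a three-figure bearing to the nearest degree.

Taking east as x and north as y: velocity relative to the air = (-24.369, 63.483) km/h; the air relative to ground = (-65.500, 0.000) km/h.
Velocity relative to ground = (-24.369, 63.483) + (-65.500, 0.000) = (-89.869, 63.483) km/h.
Bearing = atan2(-89.87, 63.48) = 305.24° clockwise from north.

305°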